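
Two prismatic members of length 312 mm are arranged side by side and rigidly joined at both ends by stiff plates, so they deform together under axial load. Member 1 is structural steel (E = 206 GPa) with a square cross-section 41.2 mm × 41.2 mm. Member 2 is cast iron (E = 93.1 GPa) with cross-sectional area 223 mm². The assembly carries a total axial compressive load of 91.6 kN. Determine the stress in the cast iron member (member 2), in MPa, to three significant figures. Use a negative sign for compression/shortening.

-23.0 MPa

A_1 = 1697 mm².
Equal strain + equilibrium ⇒ each member carries load in proportion to AE: A₁E₁ = 349700000 N, A₂E₂ = 20760000 N, ΣAE = 370400000 N.
σ₂ = P·E₂/ΣAE = -91600·93100/370400000 = -23.02 MPa.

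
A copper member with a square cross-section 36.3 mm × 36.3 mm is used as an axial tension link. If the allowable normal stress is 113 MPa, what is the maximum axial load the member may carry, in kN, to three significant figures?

A = 1318 mm².
P_max = σ_allow · A = 113 · 1318 = 148900 N = 148.9 kN.

149 kN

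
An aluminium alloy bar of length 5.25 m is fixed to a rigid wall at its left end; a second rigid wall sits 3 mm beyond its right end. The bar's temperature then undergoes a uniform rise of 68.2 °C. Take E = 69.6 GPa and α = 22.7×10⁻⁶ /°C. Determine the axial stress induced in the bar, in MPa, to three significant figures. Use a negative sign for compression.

Free thermal expansion αLΔT = 22.7e-6 · 5250 · 68.2 = 8.128 mm.
The walls engage after the gap closes; constrained expansion = 8.128 − 3 = 5.128 mm.
The walls impose strain ε = −(5.128)/5250 = -9.7671e-04; σ = Eε = 69600 · -9.7671e-04 = -67.98 MPa.

-68.0 MPa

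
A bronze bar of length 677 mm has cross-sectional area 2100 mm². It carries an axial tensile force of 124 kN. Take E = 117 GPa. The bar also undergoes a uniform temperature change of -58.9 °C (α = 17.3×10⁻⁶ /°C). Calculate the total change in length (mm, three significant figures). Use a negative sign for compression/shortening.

-0.348 mm

δ_mech = NL/(AE) = 124000·677/(2100·117000) = 0.3417 mm.
δ_thermal = αLΔT = 17.3e-6·677·-58.9 = -0.6898 mm.
δ = δ_mech + δ_thermal = -0.3482 mm.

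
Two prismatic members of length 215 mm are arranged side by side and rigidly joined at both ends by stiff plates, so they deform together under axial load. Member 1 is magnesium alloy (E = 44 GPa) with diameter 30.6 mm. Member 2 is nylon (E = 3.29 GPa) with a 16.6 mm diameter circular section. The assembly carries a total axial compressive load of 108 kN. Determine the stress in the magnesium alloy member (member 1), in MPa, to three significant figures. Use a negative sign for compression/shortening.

-144 MPa

A_1 = 735.4 mm².
A_2 = 216.4 mm².
Equal strain + equilibrium ⇒ each member carries load in proportion to AE: A₁E₁ = 32360000 N, A₂E₂ = 712000 N, ΣAE = 33070000 N.
σ₁ = P·E₁/ΣAE = -108000·44000/33070000 = -143.7 MPa.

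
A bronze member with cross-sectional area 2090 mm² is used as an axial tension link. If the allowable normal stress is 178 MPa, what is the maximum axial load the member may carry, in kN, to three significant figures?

372 kN

P_max = σ_allow · A = 178 · 2090 = 372000 N = 372 kN.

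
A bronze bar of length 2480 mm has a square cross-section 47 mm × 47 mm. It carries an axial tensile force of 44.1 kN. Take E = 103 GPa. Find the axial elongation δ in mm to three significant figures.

0.481 mm

A = 2209 mm².
δ_mech = NL/(AE) = 44100·2480/(2209·103000) = 0.4807 mm.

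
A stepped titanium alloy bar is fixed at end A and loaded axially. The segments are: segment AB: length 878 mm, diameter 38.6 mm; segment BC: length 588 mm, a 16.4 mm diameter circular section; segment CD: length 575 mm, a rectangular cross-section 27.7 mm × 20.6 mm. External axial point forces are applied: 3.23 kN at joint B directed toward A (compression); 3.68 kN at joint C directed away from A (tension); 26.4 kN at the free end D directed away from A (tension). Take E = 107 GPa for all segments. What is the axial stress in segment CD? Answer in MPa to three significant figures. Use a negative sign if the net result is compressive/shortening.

46.3 MPa

Internal axial forces (sectioning from the free end, tension +): N_CD = 26.4 kN, N_BC = 30.08 kN, N_AB = 26.85 kN.
A_CD = 570.6 mm².
σ_CD = N_CD/A_CD = 26400/570.6 = 46.27 MPa.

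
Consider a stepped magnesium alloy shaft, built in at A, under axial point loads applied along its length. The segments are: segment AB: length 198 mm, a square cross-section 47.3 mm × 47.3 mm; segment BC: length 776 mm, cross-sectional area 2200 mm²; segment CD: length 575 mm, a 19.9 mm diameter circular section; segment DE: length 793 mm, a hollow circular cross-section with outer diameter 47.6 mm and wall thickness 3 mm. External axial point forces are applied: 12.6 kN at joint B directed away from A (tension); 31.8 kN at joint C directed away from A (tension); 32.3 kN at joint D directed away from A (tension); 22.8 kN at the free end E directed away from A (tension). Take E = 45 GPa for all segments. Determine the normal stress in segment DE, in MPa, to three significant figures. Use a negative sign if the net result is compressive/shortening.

54.2 MPa

Internal axial forces (sectioning from the free end, tension +): N_DE = 22.8 kN, N_CD = 55.1 kN, N_BC = 86.9 kN, N_AB = 99.5 kN.
A_DE = 420.3 mm².
σ_DE = N_DE/A_DE = 22800/420.3 = 54.24 MPa.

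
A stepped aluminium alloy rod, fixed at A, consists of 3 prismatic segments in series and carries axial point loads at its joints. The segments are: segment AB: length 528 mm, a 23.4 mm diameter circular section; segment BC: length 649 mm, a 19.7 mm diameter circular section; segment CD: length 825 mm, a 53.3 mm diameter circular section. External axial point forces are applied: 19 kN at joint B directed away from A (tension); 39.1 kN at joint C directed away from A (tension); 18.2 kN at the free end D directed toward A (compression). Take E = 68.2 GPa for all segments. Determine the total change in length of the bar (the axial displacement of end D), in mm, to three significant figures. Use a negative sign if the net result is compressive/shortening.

1.27 mm

Internal axial forces (sectioning from the free end, tension +): N_CD = -18.2 kN, N_BC = 20.9 kN, N_AB = 39.9 kN.
A_AB = 430.1 mm².
A_BC = 304.8 mm².
A_CD = 2231 mm².
δ_AB = 39900·528/(430.1·68200) = 0.7183 mm
δ_BC = 20900·649/(304.8·68200) = 0.6525 mm
δ_CD = -18200·825/(2231·68200) = -0.09867 mm
δ = Σδ_i = 1.272 mm.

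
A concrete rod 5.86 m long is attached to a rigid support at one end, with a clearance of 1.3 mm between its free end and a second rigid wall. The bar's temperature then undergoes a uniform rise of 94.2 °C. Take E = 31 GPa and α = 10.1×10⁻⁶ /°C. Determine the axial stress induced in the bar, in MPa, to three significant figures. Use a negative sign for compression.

Free thermal expansion αLΔT = 10.1e-6 · 5860 · 94.2 = 5.575 mm.
The walls engage after the gap closes; constrained expansion = 5.575 − 1.3 = 4.275 mm.
The walls impose strain ε = −(4.275)/5860 = -7.2958e-04; σ = Eε = 31000 · -7.2958e-04 = -22.62 MPa.

-22.6 MPa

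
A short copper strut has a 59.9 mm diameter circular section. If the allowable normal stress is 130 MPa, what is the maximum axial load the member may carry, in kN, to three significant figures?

A = 2818 mm².
P_max = σ_allow · A = 130 · 2818 = 366300 N = 366.3 kN.

366 kN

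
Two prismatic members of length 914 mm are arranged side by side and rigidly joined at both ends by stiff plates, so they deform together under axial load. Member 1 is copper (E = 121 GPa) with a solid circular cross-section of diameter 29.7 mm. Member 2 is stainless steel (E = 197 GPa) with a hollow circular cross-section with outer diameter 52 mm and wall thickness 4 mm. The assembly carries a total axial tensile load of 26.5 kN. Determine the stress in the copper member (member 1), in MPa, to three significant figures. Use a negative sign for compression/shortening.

15.8 MPa

A_1 = 692.8 mm².
A_2 = 603.2 mm².
Equal strain + equilibrium ⇒ each member carries load in proportion to AE: A₁E₁ = 83830000 N, A₂E₂ = 118800000 N, ΣAE = 202700000 N.
σ₁ = P·E₁/ΣAE = 26500·121000/202700000 = 15.82 MPa.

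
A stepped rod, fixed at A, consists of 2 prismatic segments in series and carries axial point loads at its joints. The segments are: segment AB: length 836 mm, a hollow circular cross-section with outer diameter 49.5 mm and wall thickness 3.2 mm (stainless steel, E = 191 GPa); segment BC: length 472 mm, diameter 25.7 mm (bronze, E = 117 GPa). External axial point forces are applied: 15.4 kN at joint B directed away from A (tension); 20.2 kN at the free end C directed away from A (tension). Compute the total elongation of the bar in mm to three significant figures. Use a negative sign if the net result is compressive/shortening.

0.492 mm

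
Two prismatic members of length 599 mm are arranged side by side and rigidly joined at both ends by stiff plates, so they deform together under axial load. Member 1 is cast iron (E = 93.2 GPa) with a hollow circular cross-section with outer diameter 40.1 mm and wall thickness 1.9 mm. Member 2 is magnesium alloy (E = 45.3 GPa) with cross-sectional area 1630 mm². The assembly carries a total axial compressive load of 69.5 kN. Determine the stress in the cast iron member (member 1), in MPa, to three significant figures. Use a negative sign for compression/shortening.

A_1 = 228 mm².
Equal strain + equilibrium ⇒ each member carries load in proportion to AE: A₁E₁ = 21250000 N, A₂E₂ = 73840000 N, ΣAE = 95090000 N.
σ₁ = P·E₁/ΣAE = -69500·93200/95090000 = -68.12 MPa.

-68.1 MPa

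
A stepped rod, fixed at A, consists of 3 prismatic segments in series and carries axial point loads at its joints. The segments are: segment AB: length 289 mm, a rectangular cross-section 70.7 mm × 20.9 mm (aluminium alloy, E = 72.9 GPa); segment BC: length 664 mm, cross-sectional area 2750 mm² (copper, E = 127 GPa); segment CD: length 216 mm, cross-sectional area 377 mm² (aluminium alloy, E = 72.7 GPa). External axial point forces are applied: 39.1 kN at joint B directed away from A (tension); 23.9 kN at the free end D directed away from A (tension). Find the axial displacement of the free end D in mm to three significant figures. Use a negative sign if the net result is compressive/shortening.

0.403 mm

Internal axial forces (sectioning from the free end, tension +): N_CD = 23.9 kN, N_BC = 23.9 kN, N_AB = 63 kN.
A_AB = 1478 mm².
δ_AB = 63000·289/(1478·72900) = 0.169 mm
δ_BC = 23900·664/(2750·127000) = 0.04544 mm
δ_CD = 23900·216/(377·72700) = 0.1884 mm
δ = Σδ_i = 0.4028 mm.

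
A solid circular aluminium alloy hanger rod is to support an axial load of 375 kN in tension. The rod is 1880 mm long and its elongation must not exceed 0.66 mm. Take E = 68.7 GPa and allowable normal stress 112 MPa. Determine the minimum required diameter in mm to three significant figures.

141 mm

Required area A ≥ P/σ_allow = 375000/112 = 3348 mm².
For a solid circular section, d ≥ √(4A/π) = 65.29 mm.
Elongation limit: A ≥ PL/(Eδ_allow) = 375000·1880/(68700·0.66) = 15550 mm² ⇒ d ≥ 140.7 mm.
The elongation limit governs.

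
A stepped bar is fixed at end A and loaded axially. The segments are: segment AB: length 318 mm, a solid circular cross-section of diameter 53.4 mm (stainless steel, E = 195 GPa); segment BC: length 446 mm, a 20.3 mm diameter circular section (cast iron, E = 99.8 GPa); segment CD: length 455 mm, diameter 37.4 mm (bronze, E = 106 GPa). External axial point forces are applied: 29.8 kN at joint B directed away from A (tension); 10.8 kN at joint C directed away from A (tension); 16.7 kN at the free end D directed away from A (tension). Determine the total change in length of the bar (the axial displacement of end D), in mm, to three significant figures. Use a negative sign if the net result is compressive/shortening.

0.487 mm

Internal axial forces (sectioning from the free end, tension +): N_CD = 16.7 kN, N_BC = 27.5 kN, N_AB = 57.3 kN.
A_AB = 2240 mm².
A_BC = 323.7 mm².
A_CD = 1099 mm².
δ_AB = 57300·318/(2240·195000) = 0.04172 mm
δ_BC = 27500·446/(323.7·99800) = 0.3797 mm
δ_CD = 16700·455/(1099·106000) = 0.06525 mm
δ = Σδ_i = 0.4867 mm.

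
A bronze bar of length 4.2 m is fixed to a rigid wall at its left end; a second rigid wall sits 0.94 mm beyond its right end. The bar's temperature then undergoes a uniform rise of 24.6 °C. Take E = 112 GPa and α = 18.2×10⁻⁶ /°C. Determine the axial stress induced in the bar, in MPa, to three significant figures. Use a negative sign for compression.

Free thermal expansion αLΔT = 18.2e-6 · 4200 · 24.6 = 1.88 mm.
The walls engage after the gap closes; constrained expansion = 1.88 − 0.94 = 0.9404 mm.
The walls impose strain ε = −(0.9404)/4200 = -2.2391e-04; σ = Eε = 112000 · -2.2391e-04 = -25.08 MPa.

-25.1 MPa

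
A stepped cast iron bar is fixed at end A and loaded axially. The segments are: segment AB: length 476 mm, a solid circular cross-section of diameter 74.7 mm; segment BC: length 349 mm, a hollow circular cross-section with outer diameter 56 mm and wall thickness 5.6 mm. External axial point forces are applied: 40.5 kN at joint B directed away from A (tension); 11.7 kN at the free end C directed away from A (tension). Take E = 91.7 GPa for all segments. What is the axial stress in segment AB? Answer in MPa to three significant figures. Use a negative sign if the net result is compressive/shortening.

11.9 MPa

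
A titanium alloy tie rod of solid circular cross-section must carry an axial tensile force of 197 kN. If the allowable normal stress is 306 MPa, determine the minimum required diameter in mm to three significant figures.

Required area A ≥ P/σ_allow = 197000/306 = 643.8 mm².
For a solid circular section, d ≥ √(4A/π) = 28.63 mm.

28.6 mm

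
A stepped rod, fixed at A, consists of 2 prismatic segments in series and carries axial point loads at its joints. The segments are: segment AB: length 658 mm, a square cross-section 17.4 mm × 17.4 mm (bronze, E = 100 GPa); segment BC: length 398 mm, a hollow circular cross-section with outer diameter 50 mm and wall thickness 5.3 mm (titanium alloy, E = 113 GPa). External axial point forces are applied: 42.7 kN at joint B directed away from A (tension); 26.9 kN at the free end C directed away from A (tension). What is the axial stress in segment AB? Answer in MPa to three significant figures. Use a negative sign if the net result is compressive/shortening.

Internal axial forces (sectioning from the free end, tension +): N_BC = 26.9 kN, N_AB = 69.6 kN.
A_AB = 302.8 mm².
σ_AB = N_AB/A_AB = 69600/302.8 = 229.9 MPa.

230 MPa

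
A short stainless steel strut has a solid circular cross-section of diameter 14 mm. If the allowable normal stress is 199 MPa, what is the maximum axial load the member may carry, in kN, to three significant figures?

A = 153.9 mm².
P_max = σ_allow · A = 199 · 153.9 = 30630 N = 30.63 kN.

30.6 kN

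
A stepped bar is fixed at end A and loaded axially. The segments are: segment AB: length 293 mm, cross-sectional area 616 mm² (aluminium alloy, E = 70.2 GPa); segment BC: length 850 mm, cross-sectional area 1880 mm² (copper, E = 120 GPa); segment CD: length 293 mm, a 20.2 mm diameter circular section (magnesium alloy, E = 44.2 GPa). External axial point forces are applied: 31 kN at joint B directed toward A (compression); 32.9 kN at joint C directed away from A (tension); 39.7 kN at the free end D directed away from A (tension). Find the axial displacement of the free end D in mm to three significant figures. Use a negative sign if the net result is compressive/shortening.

Internal axial forces (sectioning from the free end, tension +): N_CD = 39.7 kN, N_BC = 72.6 kN, N_AB = 41.6 kN.
A_CD = 320.5 mm².
δ_AB = 41600·293/(616·70200) = 0.2819 mm
δ_BC = 72600·850/(1880·120000) = 0.2735 mm
δ_CD = 39700·293/(320.5·44200) = 0.8212 mm
δ = Σδ_i = 1.377 mm.

1.38 mm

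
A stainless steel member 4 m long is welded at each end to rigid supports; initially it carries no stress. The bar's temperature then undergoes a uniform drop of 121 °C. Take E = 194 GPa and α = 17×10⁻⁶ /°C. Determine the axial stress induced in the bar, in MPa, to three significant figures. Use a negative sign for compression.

Free thermal expansion αLΔT = 17e-6 · 4000 · -121 = -8.228 mm.
The walls impose strain ε = −(-8.228)/4000 = 2.0570e-03; σ = Eε = 194000 · 2.0570e-03 = 399.1 MPa.

399 MPa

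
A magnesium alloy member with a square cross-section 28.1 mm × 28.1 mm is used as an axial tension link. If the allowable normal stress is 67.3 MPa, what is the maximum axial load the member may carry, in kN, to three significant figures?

53.1 kN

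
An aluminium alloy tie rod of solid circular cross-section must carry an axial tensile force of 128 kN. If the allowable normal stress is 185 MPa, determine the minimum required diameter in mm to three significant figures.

Required area A ≥ P/σ_allow = 128000/185 = 691.9 mm².
For a solid circular section, d ≥ √(4A/π) = 29.68 mm.

29.7 mm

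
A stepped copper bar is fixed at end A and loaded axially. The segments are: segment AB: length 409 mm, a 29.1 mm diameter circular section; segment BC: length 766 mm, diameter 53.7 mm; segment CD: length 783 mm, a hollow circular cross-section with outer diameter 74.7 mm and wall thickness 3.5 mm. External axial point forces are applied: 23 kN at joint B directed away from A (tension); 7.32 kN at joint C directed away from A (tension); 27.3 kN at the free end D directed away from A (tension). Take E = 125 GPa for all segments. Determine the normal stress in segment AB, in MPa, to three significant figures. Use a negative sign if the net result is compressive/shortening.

Internal axial forces (sectioning from the free end, tension +): N_CD = 27.3 kN, N_BC = 34.62 kN, N_AB = 57.62 kN.
A_AB = 665.1 mm².
σ_AB = N_AB/A_AB = 57620/665.1 = 86.64 MPa.

86.6 MPa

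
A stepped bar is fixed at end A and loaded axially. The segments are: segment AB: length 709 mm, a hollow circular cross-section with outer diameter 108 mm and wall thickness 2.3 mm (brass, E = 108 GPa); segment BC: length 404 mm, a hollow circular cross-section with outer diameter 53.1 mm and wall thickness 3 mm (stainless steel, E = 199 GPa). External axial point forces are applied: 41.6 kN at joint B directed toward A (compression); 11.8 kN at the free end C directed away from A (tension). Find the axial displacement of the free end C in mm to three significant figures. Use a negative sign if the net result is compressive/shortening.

Internal axial forces (sectioning from the free end, tension +): N_BC = 11.8 kN, N_AB = -29.8 kN.
A_AB = 763.8 mm².
A_BC = 472.2 mm².
δ_AB = -29800·709/(763.8·108000) = -0.2561 mm
δ_BC = 11800·404/(472.2·199000) = 0.05073 mm
δ = Σδ_i = -0.2054 mm.

-0.205 mm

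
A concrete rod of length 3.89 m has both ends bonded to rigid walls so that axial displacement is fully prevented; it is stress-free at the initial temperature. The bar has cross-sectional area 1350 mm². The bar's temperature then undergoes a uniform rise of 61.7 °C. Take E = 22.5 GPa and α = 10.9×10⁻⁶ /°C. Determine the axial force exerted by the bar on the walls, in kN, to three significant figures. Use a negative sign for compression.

-20.4 kN

Free thermal expansion αLΔT = 10.9e-6 · 3890 · 61.7 = 2.616 mm.
The walls impose strain ε = −(2.616)/3890 = -6.7253e-04; σ = Eε = 22500 · -6.7253e-04 = -15.13 MPa.
Wall reaction R = σ·A = -15.13·1350 = -20430 N = -20.43 kN.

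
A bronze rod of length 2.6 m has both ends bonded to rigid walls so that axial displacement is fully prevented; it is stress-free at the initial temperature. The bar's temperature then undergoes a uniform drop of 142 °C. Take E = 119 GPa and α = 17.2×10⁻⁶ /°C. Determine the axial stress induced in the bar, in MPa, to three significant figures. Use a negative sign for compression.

291 MPa

Free thermal expansion αLΔT = 17.2e-6 · 2600 · -142 = -6.35 mm.
The walls impose strain ε = −(-6.35)/2600 = 2.4424e-03; σ = Eε = 119000 · 2.4424e-03 = 290.6 MPa.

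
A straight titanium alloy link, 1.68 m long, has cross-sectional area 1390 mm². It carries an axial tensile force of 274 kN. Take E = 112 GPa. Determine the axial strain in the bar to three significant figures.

0.00176

σ = N/A = 197.1 MPa; ε = σ/E = 197.1/112000 = 1.760e-03.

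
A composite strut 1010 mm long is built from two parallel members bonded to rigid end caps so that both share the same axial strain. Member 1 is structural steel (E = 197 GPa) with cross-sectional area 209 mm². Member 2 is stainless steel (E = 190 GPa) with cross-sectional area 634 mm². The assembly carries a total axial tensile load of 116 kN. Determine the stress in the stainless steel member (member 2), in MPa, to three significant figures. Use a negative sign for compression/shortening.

136 MPa

Equal strain + equilibrium ⇒ each member carries load in proportion to AE: A₁E₁ = 41170000 N, A₂E₂ = 120500000 N, ΣAE = 161600000 N.
σ₂ = P·E₂/ΣAE = 116000·190000/161600000 = 136.4 MPa.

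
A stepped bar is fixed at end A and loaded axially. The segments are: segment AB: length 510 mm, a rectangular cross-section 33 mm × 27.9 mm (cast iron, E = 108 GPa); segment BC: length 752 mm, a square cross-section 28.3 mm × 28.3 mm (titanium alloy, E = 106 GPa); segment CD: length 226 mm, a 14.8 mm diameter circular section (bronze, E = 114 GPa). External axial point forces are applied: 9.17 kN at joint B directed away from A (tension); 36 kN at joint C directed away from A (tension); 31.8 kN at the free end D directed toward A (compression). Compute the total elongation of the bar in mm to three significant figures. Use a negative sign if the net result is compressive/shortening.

-0.261 mm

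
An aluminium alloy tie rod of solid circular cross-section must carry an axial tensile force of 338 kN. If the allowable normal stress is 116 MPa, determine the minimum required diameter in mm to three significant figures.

Required area A ≥ P/σ_allow = 338000/116 = 2914 mm².
For a solid circular section, d ≥ √(4A/π) = 60.91 mm.

60.9 mm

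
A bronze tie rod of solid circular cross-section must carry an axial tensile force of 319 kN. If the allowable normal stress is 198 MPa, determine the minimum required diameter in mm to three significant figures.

Required area A ≥ P/σ_allow = 319000/198 = 1611 mm².
For a solid circular section, d ≥ √(4A/π) = 45.29 mm.

45.3 mm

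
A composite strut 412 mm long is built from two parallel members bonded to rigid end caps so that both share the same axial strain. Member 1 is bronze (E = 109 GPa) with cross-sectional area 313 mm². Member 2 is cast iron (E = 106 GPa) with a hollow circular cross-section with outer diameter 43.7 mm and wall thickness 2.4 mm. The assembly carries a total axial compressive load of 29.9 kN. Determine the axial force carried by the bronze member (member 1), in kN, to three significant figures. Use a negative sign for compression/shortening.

-15.2 kN

A_2 = 311.4 mm².
Equal strain + equilibrium ⇒ each member carries load in proportion to AE: A₁E₁ = 34120000 N, A₂E₂ = 33010000 N, ΣAE = 67120000 N.
F₁ = P·A₁E₁/ΣAE = -29900·34120000/67120000 = -15200 N.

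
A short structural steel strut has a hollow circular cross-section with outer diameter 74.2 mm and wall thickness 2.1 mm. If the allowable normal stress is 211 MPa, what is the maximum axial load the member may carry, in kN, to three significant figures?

A = 475.7 mm².
P_max = σ_allow · A = 211 · 475.7 = 100400 N = 100.4 kN.

100 kN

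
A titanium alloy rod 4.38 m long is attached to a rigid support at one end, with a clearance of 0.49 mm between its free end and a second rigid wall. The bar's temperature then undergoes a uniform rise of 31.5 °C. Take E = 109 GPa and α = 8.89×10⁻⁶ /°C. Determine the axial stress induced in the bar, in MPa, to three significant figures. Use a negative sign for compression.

Free thermal expansion αLΔT = 8.89e-6 · 4380 · 31.5 = 1.227 mm.
The walls engage after the gap closes; constrained expansion = 1.227 − 0.49 = 0.7366 mm.
The walls impose strain ε = −(0.7366)/4380 = -1.6816e-04; σ = Eε = 109000 · -1.6816e-04 = -18.33 MPa.

-18.3 MPa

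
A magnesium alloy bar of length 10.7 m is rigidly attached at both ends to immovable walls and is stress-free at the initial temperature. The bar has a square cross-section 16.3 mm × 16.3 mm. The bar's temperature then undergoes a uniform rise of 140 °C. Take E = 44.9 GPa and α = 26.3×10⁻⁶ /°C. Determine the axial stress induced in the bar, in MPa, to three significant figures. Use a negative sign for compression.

-165 MPa

Free thermal expansion αLΔT = 26.3e-6 · 10700 · 140 = 39.4 mm.
The walls impose strain ε = −(39.4)/10700 = -3.6820e-03; σ = Eε = 44900 · -3.6820e-03 = -165.3 MPa.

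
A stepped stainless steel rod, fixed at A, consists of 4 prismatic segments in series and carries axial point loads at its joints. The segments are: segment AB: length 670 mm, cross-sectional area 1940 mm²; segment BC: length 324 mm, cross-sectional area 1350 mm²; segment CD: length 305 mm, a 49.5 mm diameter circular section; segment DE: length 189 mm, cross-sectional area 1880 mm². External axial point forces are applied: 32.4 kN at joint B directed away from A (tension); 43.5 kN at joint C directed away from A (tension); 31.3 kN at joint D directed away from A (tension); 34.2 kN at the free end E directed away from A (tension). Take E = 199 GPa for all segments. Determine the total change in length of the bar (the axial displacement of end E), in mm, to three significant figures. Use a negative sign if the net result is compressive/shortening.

0.446 mm

Internal axial forces (sectioning from the free end, tension +): N_DE = 34.2 kN, N_CD = 65.5 kN, N_BC = 109 kN, N_AB = 141.4 kN.
A_CD = 1924 mm².
δ_AB = 141400·670/(1940·199000) = 0.2454 mm
δ_BC = 109000·324/(1350·199000) = 0.1315 mm
δ_CD = 65500·305/(1924·199000) = 0.05217 mm
δ_DE = 34200·189/(1880·199000) = 0.01728 mm
δ = Σδ_i = 0.4463 mm.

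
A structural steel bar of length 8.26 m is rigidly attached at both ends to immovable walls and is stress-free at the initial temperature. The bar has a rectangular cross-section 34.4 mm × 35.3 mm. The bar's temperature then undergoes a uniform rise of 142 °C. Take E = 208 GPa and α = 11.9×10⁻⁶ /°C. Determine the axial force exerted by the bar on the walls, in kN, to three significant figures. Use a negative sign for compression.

Free thermal expansion αLΔT = 11.9e-6 · 8260 · 142 = 13.96 mm.
The walls impose strain ε = −(13.96)/8260 = -1.6898e-03; σ = Eε = 208000 · -1.6898e-03 = -351.5 MPa.
Wall reaction R = σ·A = -351.5·1214 = -426800 N = -426.8 kN.

-427 kN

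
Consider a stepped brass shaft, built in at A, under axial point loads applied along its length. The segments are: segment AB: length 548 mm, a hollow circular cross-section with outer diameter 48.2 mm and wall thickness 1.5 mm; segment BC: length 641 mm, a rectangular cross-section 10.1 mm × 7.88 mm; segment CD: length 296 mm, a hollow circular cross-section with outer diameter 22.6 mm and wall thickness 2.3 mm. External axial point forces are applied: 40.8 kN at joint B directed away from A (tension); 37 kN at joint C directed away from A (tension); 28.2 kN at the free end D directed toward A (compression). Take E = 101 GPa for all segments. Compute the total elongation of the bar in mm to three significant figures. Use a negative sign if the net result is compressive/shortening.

Internal axial forces (sectioning from the free end, tension +): N_CD = -28.2 kN, N_BC = 8.8 kN, N_AB = 49.6 kN.
A_AB = 220.1 mm².
A_BC = 79.59 mm².
A_CD = 146.7 mm².
δ_AB = 49600·548/(220.1·101000) = 1.223 mm
δ_BC = 8800·641/(79.59·101000) = 0.7017 mm
δ_CD = -28200·296/(146.7·101000) = -0.5634 mm
δ = Σδ_i = 1.361 mm.

1.36 mm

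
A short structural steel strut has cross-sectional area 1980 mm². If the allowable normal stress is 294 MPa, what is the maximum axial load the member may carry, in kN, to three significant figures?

P_max = σ_allow · A = 294 · 1980 = 582100 N = 582.1 kN.

582 kN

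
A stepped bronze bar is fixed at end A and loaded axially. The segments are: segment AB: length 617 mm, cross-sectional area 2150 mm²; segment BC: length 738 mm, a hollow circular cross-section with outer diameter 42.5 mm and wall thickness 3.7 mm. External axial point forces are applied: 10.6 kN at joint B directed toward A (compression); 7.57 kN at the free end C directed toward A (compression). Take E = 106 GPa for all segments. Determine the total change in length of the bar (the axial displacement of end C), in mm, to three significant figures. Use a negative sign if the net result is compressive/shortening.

-0.166 mm

Internal axial forces (sectioning from the free end, tension +): N_BC = -7.57 kN, N_AB = -18.17 kN.
A_BC = 451 mm².
δ_AB = -18170·617/(2150·106000) = -0.04919 mm
δ_BC = -7570·738/(451·106000) = -0.1169 mm
δ = Σδ_i = -0.1661 mm.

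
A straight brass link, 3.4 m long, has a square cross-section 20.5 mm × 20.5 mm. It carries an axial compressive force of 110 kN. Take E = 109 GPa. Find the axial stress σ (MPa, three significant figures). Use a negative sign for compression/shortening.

-262 MPa

A = 420.2 mm².
σ = N/A = -110000/420.2 = -261.7 MPa.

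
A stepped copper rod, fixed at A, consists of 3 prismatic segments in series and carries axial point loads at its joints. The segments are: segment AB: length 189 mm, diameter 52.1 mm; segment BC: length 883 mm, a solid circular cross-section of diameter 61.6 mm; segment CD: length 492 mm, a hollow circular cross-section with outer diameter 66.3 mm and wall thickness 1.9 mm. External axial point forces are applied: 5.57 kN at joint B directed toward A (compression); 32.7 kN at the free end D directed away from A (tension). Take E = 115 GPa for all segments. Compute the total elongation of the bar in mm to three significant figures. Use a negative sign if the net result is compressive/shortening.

0.469 mm

Internal axial forces (sectioning from the free end, tension +): N_CD = 32.7 kN, N_BC = 32.7 kN, N_AB = 27.13 kN.
A_AB = 2132 mm².
A_BC = 2980 mm².
A_CD = 384.4 mm².
δ_AB = 27130·189/(2132·115000) = 0.02091 mm
δ_BC = 32700·883/(2980·115000) = 0.08425 mm
δ_CD = 32700·492/(384.4·115000) = 0.3639 mm
δ = Σδ_i = 0.4691 mm.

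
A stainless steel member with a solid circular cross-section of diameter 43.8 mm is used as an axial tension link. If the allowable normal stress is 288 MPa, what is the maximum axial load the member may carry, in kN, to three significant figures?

434 kN

A = 1507 mm².
P_max = σ_allow · A = 288 · 1507 = 433900 N = 433.9 kN.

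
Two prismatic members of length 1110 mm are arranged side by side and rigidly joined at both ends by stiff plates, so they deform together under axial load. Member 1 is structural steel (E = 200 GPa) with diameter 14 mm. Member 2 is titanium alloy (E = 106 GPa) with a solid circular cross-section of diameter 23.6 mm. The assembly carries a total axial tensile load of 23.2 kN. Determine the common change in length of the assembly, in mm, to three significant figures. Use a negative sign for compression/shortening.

0.334 mm

A_1 = 153.9 mm².
A_2 = 437.4 mm².
Equal strain + equilibrium ⇒ each member carries load in proportion to AE: A₁E₁ = 30790000 N, A₂E₂ = 46370000 N, ΣAE = 77160000 N.
δ = PL/ΣAE = 23200·1110/77160000 = 0.3338 mm.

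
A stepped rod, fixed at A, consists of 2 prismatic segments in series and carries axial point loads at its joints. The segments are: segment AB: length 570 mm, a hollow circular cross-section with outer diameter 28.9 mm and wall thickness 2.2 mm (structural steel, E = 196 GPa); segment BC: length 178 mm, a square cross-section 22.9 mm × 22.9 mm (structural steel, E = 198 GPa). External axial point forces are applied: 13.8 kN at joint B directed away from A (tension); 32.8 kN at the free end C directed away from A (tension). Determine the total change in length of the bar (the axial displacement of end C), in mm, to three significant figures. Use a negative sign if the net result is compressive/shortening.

0.791 mm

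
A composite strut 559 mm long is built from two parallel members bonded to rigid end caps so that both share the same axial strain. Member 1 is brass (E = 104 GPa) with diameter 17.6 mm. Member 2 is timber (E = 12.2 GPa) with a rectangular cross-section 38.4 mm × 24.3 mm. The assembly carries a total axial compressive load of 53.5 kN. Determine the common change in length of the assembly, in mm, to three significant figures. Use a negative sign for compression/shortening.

A_1 = 243.3 mm².
A_2 = 933.1 mm².
Equal strain + equilibrium ⇒ each member carries load in proportion to AE: A₁E₁ = 25300000 N, A₂E₂ = 11380000 N, ΣAE = 36690000 N.
δ = PL/ΣAE = -53500·559/36690000 = -0.8152 mm.

-0.815 mm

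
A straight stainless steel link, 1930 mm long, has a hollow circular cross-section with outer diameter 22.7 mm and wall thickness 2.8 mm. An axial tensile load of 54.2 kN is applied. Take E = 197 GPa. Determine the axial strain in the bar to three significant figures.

0.00157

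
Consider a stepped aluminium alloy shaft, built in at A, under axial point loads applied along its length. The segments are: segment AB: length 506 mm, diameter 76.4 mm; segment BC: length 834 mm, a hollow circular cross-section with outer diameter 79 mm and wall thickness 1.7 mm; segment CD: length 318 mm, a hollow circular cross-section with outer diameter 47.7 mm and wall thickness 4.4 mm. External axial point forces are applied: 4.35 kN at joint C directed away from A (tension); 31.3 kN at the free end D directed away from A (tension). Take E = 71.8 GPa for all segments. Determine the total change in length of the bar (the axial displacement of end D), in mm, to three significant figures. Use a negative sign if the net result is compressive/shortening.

1.29 mm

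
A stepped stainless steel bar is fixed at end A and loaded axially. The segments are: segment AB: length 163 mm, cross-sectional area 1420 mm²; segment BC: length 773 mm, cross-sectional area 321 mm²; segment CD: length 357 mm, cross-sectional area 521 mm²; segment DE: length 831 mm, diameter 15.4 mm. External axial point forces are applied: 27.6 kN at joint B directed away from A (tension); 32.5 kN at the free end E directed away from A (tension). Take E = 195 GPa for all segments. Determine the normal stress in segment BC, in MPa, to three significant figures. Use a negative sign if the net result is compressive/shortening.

Internal axial forces (sectioning from the free end, tension +): N_DE = 32.5 kN, N_CD = 32.5 kN, N_BC = 32.5 kN, N_AB = 60.1 kN.
σ_BC = N_BC/A_BC = 32500/321 = 101.2 MPa.

101 MPa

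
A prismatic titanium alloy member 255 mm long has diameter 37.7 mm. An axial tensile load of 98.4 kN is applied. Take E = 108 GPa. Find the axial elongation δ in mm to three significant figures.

0.208 mm

A = 1116 mm².
δ_mech = NL/(AE) = 98400·255/(1116·108000) = 0.2081 mm.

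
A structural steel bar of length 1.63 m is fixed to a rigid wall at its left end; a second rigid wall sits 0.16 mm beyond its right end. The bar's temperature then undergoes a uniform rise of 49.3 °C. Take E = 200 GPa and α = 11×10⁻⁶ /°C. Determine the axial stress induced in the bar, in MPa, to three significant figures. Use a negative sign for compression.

Free thermal expansion αLΔT = 11e-6 · 1630 · 49.3 = 0.8839 mm.
The walls engage after the gap closes; constrained expansion = 0.8839 − 0.16 = 0.7239 mm.
The walls impose strain ε = −(0.7239)/1630 = -4.4414e-04; σ = Eε = 200000 · -4.4414e-04 = -88.83 MPa.

-88.8 MPa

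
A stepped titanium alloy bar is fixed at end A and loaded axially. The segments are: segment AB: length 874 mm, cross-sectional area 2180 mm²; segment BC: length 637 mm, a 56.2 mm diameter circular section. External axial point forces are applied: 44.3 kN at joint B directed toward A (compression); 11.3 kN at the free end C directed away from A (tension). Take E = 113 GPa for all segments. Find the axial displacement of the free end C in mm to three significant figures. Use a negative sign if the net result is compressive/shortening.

-0.0914 mm

Internal axial forces (sectioning from the free end, tension +): N_BC = 11.3 kN, N_AB = -33 kN.
A_BC = 2481 mm².
δ_AB = -33000·874/(2180·113000) = -0.1171 mm
δ_BC = 11300·637/(2481·113000) = 0.02568 mm
δ = Σδ_i = -0.0914 mm.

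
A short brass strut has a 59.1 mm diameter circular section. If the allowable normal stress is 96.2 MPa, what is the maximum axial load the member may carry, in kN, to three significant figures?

264 kN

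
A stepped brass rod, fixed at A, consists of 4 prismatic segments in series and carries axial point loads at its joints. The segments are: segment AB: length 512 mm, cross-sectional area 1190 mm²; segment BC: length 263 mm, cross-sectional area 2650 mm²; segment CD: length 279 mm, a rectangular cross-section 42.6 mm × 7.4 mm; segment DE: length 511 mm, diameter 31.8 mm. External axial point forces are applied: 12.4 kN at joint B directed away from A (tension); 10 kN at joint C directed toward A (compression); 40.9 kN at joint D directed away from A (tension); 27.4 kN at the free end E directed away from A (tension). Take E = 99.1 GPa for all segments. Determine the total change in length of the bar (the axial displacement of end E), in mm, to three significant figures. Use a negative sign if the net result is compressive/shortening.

Internal axial forces (sectioning from the free end, tension +): N_DE = 27.4 kN, N_CD = 68.3 kN, N_BC = 58.3 kN, N_AB = 70.7 kN.
A_CD = 315.2 mm².
A_DE = 794.2 mm².
δ_AB = 70700·512/(1190·99100) = 0.307 mm
δ_BC = 58300·263/(2650·99100) = 0.05839 mm
δ_CD = 68300·279/(315.2·99100) = 0.61 mm
δ_DE = 27400·511/(794.2·99100) = 0.1779 mm
δ = Σδ_i = 1.153 mm.

1.15 mm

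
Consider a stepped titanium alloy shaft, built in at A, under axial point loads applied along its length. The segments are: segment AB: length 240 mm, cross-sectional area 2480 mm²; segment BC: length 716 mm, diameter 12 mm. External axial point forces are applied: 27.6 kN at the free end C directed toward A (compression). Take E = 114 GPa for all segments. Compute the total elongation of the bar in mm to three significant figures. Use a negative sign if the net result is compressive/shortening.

Internal axial forces (sectioning from the free end, tension +): N_BC = -27.6 kN, N_AB = -27.6 kN.
A_BC = 113.1 mm².
δ_AB = -27600·240/(2480·114000) = -0.02343 mm
δ_BC = -27600·716/(113.1·114000) = -1.533 mm
δ = Σδ_i = -1.556 mm.

-1.56 mm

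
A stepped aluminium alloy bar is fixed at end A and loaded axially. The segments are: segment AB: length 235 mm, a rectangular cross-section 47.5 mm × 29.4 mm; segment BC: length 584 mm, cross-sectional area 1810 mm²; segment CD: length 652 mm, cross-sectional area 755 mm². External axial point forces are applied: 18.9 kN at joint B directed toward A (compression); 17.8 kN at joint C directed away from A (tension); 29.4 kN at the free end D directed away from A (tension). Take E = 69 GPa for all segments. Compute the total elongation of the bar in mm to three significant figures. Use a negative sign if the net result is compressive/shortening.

Internal axial forces (sectioning from the free end, tension +): N_CD = 29.4 kN, N_BC = 47.2 kN, N_AB = 28.3 kN.
A_AB = 1396 mm².
δ_AB = 28300·235/(1396·69000) = 0.06902 mm
δ_BC = 47200·584/(1810·69000) = 0.2207 mm
δ_CD = 29400·652/(755·69000) = 0.368 mm
δ = Σδ_i = 0.6577 mm.

0.658 mm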